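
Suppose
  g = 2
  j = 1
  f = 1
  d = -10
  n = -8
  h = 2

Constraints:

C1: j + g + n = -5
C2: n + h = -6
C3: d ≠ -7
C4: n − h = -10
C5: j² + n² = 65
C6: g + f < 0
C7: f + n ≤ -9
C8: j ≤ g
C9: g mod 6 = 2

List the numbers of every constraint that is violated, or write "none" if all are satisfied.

C1: j + g + n = 1 + 2 + (-8) = -5  OK
C2: n + h = -8 + 2 = -6  OK
C3: d = -10, and -10 ≠ -7  OK
C4: n − h = -8 − 2 = -10  OK
C5: j² + n² = 1² + (-8)² = 1 + 64 = 65  OK
C6: g + f = 2 + 1 = 3; 3 ≥ 0, bound 0 not met  FAIL
C7: f + n = 1 + (-8) = -7; -7 > -9, bound -9 not met  FAIL
C8: j = 1, g = 2; 1 ≤ 2  OK
C9: 2 mod 6 = 2  OK

Constraints 6 and 7 do not hold.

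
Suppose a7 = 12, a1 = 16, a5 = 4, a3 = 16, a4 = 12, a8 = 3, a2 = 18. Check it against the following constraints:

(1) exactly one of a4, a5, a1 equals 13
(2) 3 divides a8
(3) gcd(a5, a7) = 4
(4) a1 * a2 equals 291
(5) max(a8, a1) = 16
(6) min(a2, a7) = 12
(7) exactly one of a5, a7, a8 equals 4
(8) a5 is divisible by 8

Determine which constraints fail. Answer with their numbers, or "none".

(1) a4=12, a5=4, a1=16; 0 of them equal 13, not exactly one — violated.
(2) 3 / 3 = 1, so 3 divides 3 — satisfied.
(3) gcd(4, 12) = 4 — satisfied.
(4) a1 * a2 = 16 * 18 = 288, not 291 — violated.
(5) max(3, 16) = 16 — satisfied.
(6) min(18, 12) = 12 — satisfied.
(7) a5=4, a7=12, a8=3; 1 of them equals 4 — satisfied.
(8) 4 = 8*0 + 4, so 8 does not divide 4 — violated.

No — constraints 1, 4, 8 are not satisfied.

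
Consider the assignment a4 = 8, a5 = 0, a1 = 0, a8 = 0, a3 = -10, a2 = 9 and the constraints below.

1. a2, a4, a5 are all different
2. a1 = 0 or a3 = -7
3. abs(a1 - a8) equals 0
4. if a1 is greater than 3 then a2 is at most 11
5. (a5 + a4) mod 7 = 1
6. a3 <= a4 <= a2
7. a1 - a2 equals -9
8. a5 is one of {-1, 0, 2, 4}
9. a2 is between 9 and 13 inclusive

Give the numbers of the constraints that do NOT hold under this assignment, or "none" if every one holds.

All constraints are satisfied.

1. values 9, 8, 0 are pairwise distinct  ✓
2. a1 = 0 = 0 (first disjunct)  ✓
3. abs(0 - 0) = 0  ✓
4. a1 = 0, not > 3; antecedent false, conditional vacuously true  ✓
5. a5 + a4 = 8; 8 mod 7 = 1  ✓
6. values -10 <= 8 <= 9  ✓
7. a1 - a2 = 0 - 9 = -9  ✓
8. a5 = 0 is in {-1, 0, 2, 4}  ✓
9. a2 = 9 lies in [9, 13]  ✓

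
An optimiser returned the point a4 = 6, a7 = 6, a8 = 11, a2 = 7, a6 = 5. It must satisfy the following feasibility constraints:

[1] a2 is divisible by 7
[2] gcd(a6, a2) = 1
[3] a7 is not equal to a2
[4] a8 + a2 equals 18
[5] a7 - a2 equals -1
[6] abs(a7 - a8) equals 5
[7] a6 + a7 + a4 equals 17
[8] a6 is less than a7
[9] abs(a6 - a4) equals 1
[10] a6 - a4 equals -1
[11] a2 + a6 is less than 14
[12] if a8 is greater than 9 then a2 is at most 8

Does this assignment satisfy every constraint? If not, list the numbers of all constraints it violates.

[1] 7 / 7 = 1, so 7 divides 7 — satisfied.
[2] gcd(5, 7) = 1 — satisfied.
[3] a7 = 6, a2 = 7; distinct — satisfied.
[4] a8 + a2 = 11 + 7 = 18 — satisfied.
[5] a7 - a2 = 6 - 7 = -1 — satisfied.
[6] abs(6 - 11) = 5 — satisfied.
[7] a6 + a7 + a4 = 5 + 6 + 6 = 17 — satisfied.
[8] a6 = 5, a7 = 6; 5 < 6 — satisfied.
[9] abs(5 - 6) = 1 — satisfied.
[10] a6 - a4 = 5 - 6 = -1 — satisfied.
[11] a2 + a6 = 7 + 5 = 12; 12 < 14 — satisfied.
[12] a8 = 11 > 9, so we need a2 ≤ 8; a2 = 7 ≤ 8 — satisfied.

All constraints are satisfied.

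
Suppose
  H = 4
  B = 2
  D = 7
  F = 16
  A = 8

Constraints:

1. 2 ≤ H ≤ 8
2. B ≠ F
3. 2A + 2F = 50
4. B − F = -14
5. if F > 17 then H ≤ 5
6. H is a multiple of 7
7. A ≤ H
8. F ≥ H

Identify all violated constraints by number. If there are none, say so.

1. H = 4 lies in [2, 8] — satisfied.
2. B = 2, F = 16; distinct — satisfied.
3. 2A + 2F = 2(8) + 2(16) = 48, not 50 — violated.
4. B − F = 2 − 16 = -14 — satisfied.
5. F = 16, not > 17; antecedent false, conditional vacuously true — satisfied.
6. 4 = 7×0 + 4, so 7 does not divide 4 — violated.
7. A = 8, H = 4; 8 > 4 (want ≤) — violated.
8. F = 16, H = 4; 16 ≥ 4 — satisfied.

Violated: 3, 6, 7.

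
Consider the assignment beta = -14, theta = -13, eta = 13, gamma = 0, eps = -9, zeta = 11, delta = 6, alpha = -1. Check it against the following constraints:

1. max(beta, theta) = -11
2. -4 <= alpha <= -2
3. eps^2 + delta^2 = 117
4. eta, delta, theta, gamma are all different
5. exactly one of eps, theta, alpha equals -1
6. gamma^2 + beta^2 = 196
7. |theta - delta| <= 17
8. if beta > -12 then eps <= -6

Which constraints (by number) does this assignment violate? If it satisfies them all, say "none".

1. max(-14, -13) = -13, not -11 — fails.
2. alpha = -1 is outside [-4, -2] — fails.
3. eps^2 + delta^2 = (-9)^2 + 6^2 = 81 + 36 = 117 — holds.
4. values 13, 6, -13, 0 are pairwise distinct — holds.
5. eps=-9, theta=-13, alpha=-1; 1 of them equals -1 — holds.
6. gamma^2 + beta^2 = 0^2 + (-14)^2 = 0 + 196 = 196 — holds.
7. |-13 - 6| = 19; 19 > 17, exceeds bound 17 — fails.
8. beta = -14, not > -12; antecedent false, conditional vacuously true — holds.

The assignment fails constraints 1, 2, and 7.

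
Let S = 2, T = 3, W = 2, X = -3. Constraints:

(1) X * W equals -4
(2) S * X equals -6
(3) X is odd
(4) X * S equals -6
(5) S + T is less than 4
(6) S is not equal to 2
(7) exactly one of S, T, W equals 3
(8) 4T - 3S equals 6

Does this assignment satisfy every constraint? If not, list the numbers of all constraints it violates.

Constraints 1, 5, 6 are violated.

(1) X * W = -3 * 2 = -6, not -4 — violated.
(2) S * X = 2 * (-3) = -6 — OK.
(3) X = -3 is odd — OK.
(4) X * S = -3 * 2 = -6 — OK.
(5) S + T = 2 + 3 = 5; 5 ≥ 4, bound 4 not met — violated.
(6) S = 2, but 2 is required to differ — violated.
(7) S=2, T=3, W=2; 1 of them equals 3 — OK.
(8) 4T - 3S = 4(3) - 3(2) = 6 — OK.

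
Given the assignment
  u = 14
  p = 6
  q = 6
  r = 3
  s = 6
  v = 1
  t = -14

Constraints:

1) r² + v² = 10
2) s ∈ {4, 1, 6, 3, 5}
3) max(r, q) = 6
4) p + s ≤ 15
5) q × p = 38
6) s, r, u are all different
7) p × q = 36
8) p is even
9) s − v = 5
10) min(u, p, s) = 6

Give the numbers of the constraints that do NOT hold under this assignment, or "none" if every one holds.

1) r² + v² = 3² + 1² = 9 + 1 = 10  yes
2) s = 6 is in {4, 1, 6, 3, 5}  yes
3) max(3, 6) = 6  yes
4) p + s = 6 + 6 = 12; 12 ≤ 15  yes
5) q × p = 6 × 6 = 36, not 38  no
6) values 6, 3, 14 are pairwise distinct  yes
7) p × q = 6 × 6 = 36  yes
8) p = 6 is even  yes
9) s − v = 6 − 1 = 5  yes
10) min(14, 6, 6) = 6  yes

The assignment fails constraint 5.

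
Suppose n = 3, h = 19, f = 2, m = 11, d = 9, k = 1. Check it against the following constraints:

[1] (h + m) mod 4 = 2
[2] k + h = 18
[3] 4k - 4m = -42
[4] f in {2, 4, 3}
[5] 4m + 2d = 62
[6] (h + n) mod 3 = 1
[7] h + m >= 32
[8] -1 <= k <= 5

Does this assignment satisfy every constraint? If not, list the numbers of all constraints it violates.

Constraints 2, 3, 7 are violated.

[1] h + m = 30; 30 mod 4 = 2  yes
[2] k + h = 1 + 19 = 20, not 18  no
[3] 4k - 4m = 4(1) - 4(11) = -40, not -42  no
[4] f = 2 is in {2, 4, 3}  yes
[5] 4m + 2d = 4(11) + 2(9) = 62  yes
[6] h + n = 22; 22 mod 3 = 1  yes
[7] h + m = 19 + 11 = 30; 30 < 32, bound 32 not met  no
[8] k = 1 lies in [-1, 5]  yes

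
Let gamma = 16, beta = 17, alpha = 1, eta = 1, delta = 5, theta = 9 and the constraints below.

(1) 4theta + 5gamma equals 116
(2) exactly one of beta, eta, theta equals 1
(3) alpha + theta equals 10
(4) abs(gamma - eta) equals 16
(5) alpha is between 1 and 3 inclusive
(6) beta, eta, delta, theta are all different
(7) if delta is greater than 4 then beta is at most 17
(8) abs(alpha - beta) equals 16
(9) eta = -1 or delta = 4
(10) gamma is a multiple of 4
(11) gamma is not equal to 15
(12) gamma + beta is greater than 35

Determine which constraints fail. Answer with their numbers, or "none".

No — constraints 4, 9, and 12 are not satisfied.

(1) 4theta + 5gamma = 4(9) + 5(16) = 116  yes
(2) beta=17, eta=1, theta=9; 1 of them equals 1  yes
(3) alpha + theta = 1 + 9 = 10  yes
(4) abs(16 - 1) = 15, not 16  no
(5) alpha = 1 lies in [1, 3]  yes
(6) values 17, 1, 5, 9 are pairwise distinct  yes
(7) delta = 5 > 4, so we need beta ≤ 17; beta = 17 ≤ 17  yes
(8) abs(1 - 17) = 16  yes
(9) eta = 1 ≠ -1 and delta = 5 ≠ 4; both disjuncts false  no
(10) 16 / 4 = 4, so 4 divides 16  yes
(11) gamma = 16, and 16 ≠ 15  yes
(12) gamma + beta = 16 + 17 = 33; 33 ≤ 35, bound 35 not met  no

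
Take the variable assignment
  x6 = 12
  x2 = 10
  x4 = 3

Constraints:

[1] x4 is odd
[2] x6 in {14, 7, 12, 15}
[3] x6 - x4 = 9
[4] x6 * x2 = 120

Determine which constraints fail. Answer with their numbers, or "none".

All constraints are satisfied.

[1] x4 = 3 is odd  ✔
[2] x6 = 12 is in {14, 7, 12, 15}  ✔
[3] x6 - x4 = 12 - 3 = 9  ✔
[4] x6 * x2 = 12 * 10 = 120  ✔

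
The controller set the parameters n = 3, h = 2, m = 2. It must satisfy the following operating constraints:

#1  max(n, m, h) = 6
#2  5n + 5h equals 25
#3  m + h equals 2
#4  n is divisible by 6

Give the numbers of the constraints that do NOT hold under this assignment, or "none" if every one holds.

Constraints 1, 3, and 4 do not hold.

#1 max(3, 2, 2) = 3, not 6  FAIL
#2 5n + 5h = 5(3) + 5(2) = 25  OK
#3 m + h = 2 + 2 = 4, not 2  FAIL
#4 3 = 6*0 + 3, so 6 does not divide 3  FAIL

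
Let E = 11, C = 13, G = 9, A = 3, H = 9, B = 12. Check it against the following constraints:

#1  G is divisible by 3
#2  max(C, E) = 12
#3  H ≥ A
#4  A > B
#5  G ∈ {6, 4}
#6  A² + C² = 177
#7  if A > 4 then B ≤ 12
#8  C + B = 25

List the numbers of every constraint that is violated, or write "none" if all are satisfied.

#1 9 / 3 = 3, so 3 divides 9  ✔
#2 max(13, 11) = 13, not 12  ✘
#3 H = 9, A = 3; 9 ≥ 3  ✔
#4 A = 3, B = 12; 3 ≤ 12 (want >)  ✘
#5 G = 9 is not in {6, 4}  ✘
#6 A² + C² = 3² + 13² = 9 + 169 = 178, not 177  ✘
#7 A = 3, not > 4; antecedent false, conditional vacuously true  ✔
#8 C + B = 13 + 12 = 25  ✔

Violated: 2, 4, 5, and 6.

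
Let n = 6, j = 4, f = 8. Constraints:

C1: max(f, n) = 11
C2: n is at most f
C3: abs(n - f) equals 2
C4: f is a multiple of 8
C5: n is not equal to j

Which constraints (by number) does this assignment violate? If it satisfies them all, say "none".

C1: max(8, 6) = 8, not 11  ✗
C2: n = 6, f = 8; 6 ≤ 8  ✓
C3: abs(6 - 8) = 2  ✓
C4: 8 / 8 = 1, so 8 divides 8  ✓
C5: n = 6, j = 4; distinct  ✓

No — constraint 1 is not satisfied.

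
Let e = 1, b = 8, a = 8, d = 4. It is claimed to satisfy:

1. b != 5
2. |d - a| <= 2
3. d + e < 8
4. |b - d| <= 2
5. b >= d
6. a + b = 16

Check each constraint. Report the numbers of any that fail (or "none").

1. b = 8, and 8 ≠ 5  ✓
2. |4 - 8| = 4; 4 > 2, exceeds bound 2  ✗
3. d + e = 4 + 1 = 5; 5 < 8  ✓
4. |8 - 4| = 4; 4 > 2, exceeds bound 2  ✗
5. b = 8, d = 4; 8 ≥ 4  ✓
6. a + b = 8 + 8 = 16  ✓

Constraints 2 and 4 do not hold.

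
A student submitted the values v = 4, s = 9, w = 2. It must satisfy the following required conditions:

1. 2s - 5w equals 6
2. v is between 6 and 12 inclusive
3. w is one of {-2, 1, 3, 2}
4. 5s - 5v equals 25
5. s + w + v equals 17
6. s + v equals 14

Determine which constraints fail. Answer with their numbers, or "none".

1. 2s - 5w = 2(9) - 5(2) = 8, not 6 — does not hold.
2. v = 4 is outside [6, 12] — does not hold.
3. w = 2 is in {-2, 1, 3, 2} — holds.
4. 5s - 5v = 5(9) - 5(4) = 25 — holds.
5. s + w + v = 9 + 2 + 4 = 15, not 17 — does not hold.
6. s + v = 9 + 4 = 13, not 14 — does not hold.

Constraints 1, 2, 5, and 6 do not hold.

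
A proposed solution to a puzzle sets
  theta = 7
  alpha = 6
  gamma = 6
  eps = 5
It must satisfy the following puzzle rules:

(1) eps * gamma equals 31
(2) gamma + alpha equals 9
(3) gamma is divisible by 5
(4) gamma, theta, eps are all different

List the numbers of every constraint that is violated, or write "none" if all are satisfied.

Constraints 1, 2, 3 are violated.

(1) eps * gamma = 5 * 6 = 30, not 31  no
(2) gamma + alpha = 6 + 6 = 12, not 9  no
(3) 6 = 5*1 + 1, so 5 does not divide 6  no
(4) values 6, 7, 5 are pairwise distinct  yes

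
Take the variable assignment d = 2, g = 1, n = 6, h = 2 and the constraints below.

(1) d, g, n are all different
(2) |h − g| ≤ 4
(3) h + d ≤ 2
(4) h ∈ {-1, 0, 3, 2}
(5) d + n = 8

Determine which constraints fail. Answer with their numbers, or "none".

(1) values 2, 1, 6 are pairwise distinct  OK
(2) |2 − 1| = 1; 1 ≤ 4  OK
(3) h + d = 2 + 2 = 4; 4 > 2, bound 2 not met  FAIL
(4) h = 2 is in {-1, 0, 3, 2}  OK
(5) d + n = 2 + 6 = 8  OK

Violated: 3.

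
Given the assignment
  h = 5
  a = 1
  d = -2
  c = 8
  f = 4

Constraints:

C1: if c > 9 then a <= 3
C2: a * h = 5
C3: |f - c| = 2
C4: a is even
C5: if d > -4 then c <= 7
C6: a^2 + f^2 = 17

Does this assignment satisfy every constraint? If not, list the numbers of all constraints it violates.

No — constraints 3, 4, and 5 are not satisfied.

C1: c = 8, not > 9; antecedent false, conditional vacuously true — holds.
C2: a * h = 1 * 5 = 5 — holds.
C3: |4 - 8| = 4, not 2 — does not hold.
C4: a = 1 is odd — does not hold.
C5: d = -2 > -4, so we need c ≤ 7; but c = 8 > 7 — does not hold.
C6: a^2 + f^2 = 1^2 + 4^2 = 1 + 16 = 17 — holds.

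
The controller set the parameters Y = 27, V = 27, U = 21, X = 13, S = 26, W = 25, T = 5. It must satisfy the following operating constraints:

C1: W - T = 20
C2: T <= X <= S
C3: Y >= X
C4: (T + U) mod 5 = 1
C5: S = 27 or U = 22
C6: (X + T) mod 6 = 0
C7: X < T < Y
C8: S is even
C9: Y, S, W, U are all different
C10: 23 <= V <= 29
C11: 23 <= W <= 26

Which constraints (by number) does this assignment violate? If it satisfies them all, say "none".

Violated: 5 and 7.

C1: W - T = 25 - 5 = 20  ✓
C2: values 5 <= 13 <= 26  ✓
C3: Y = 27, X = 13; 27 ≥ 13  ✓
C4: T + U = 26; 26 mod 5 = 1  ✓
C5: S = 26 ≠ 27 and U = 21 ≠ 22; both disjuncts false  ✗
C6: X + T = 18; 18 mod 6 = 0  ✓
C7: values 13, 5, 27; X = 13 is not < T = 5  ✗
C8: S = 26 is even  ✓
C9: values 27, 26, 25, 21 are pairwise distinct  ✓
C10: V = 27 lies in [23, 29]  ✓
C11: W = 25 lies in [23, 26]  ✓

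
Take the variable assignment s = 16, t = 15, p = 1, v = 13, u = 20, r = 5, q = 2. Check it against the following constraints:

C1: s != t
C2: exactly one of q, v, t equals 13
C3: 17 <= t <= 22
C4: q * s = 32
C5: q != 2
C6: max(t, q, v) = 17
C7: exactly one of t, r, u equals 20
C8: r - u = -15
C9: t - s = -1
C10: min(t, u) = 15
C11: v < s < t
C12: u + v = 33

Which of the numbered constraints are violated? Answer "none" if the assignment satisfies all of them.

Constraints 3, 5, 6, and 11 do not hold.

C1: s = 16, t = 15; distinct — OK.
C2: q=2, v=13, t=15; 1 of them equals 13 — OK.
C3: t = 15 is outside [17, 22] — violated.
C4: q * s = 2 * 16 = 32 — OK.
C5: q = 2, but 2 is required to differ — violated.
C6: max(15, 2, 13) = 15, not 17 — violated.
C7: t=15, r=5, u=20; 1 of them equals 20 — OK.
C8: r - u = 5 - 20 = -15 — OK.
C9: t - s = 15 - 16 = -1 — OK.
C10: min(15, 20) = 15 — OK.
C11: values 13, 16, 15; s = 16 is not < t = 15 — violated.
C12: u + v = 20 + 13 = 33 — OK.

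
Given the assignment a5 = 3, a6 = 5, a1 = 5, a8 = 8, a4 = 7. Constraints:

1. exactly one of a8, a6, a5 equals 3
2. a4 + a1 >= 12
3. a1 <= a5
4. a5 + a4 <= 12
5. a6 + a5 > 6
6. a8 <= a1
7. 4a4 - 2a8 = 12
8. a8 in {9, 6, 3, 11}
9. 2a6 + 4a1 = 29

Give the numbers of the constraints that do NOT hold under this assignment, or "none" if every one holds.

1. a8=8, a6=5, a5=3; 1 of them equals 3 — satisfied.
2. a4 + a1 = 7 + 5 = 12; 12 ≥ 12 — satisfied.
3. a1 = 5, a5 = 3; 5 > 3 (want ≤) — violated.
4. a5 + a4 = 3 + 7 = 10; 10 ≤ 12 — satisfied.
5. a6 + a5 = 5 + 3 = 8; 8 > 6 — satisfied.
6. a8 = 8, a1 = 5; 8 > 5 (want ≤) — violated.
7. 4a4 - 2a8 = 4(7) - 2(8) = 12 — satisfied.
8. a8 = 8 is not in {9, 6, 3, 11} — violated.
9. 2a6 + 4a1 = 2(5) + 4(5) = 30, not 29 — violated.

Constraints 3, 6, 8, and 9 do not hold.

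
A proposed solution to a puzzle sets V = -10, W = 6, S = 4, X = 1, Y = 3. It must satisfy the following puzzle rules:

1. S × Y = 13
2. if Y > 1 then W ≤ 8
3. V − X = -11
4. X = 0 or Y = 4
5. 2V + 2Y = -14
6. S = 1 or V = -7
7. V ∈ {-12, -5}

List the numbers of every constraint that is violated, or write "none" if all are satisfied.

Violated: 1, 4, 6, and 7.

1. S × Y = 4 × 3 = 12, not 13  fails
2. Y = 3 > 1, so we need W ≤ 8; W = 6 ≤ 8  holds
3. V − X = -10 − 1 = -11  holds
4. X = 1 ≠ 0 and Y = 3 ≠ 4; both disjuncts false  fails
5. 2V + 2Y = 2(-10) + 2(3) = -14  holds
6. S = 4 ≠ 1 and V = -10 ≠ -7; both disjuncts false  fails
7. V = -10 is not in {-12, -5}  fails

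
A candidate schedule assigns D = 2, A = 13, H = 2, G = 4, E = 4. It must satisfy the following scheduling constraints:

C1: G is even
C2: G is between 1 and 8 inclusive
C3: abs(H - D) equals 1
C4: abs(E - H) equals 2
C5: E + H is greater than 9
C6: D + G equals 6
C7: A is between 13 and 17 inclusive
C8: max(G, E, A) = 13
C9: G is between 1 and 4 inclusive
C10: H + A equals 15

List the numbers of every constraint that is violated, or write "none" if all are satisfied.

C1: G = 4 is even — holds.
C2: G = 4 lies in [1, 8] — holds.
C3: abs(2 - 2) = 0, not 1 — does not hold.
C4: abs(4 - 2) = 2 — holds.
C5: E + H = 4 + 2 = 6; 6 ≤ 9, bound 9 not met — does not hold.
C6: D + G = 2 + 4 = 6 — holds.
C7: A = 13 lies in [13, 17] — holds.
C8: max(4, 4, 13) = 13 — holds.
C9: G = 4 lies in [1, 4] — holds.
C10: H + A = 2 + 13 = 15 — holds.

Constraints 3, 5 do not hold.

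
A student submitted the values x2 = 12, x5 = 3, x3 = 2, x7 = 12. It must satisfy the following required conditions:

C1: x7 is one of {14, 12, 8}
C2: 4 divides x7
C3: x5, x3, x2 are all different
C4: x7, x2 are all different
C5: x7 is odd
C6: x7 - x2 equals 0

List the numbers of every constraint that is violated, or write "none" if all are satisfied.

C1: x7 = 12 is in {14, 12, 8}  OK
C2: 12 / 4 = 3, so 4 divides 12  OK
C3: values 3, 2, 12 are pairwise distinct  OK
C4: x7 = x2 = 12, not all different  FAIL
C5: x7 = 12 is even  FAIL
C6: x7 - x2 = 12 - 12 = 0  OK

Constraints 4 and 5 do not hold.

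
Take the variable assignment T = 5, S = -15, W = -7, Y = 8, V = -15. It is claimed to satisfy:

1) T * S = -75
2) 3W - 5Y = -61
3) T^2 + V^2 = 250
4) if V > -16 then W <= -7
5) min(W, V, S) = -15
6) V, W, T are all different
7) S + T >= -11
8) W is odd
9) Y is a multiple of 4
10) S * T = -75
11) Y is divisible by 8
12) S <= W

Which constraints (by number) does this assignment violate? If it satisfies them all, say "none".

None — every constraint holds.

1) T * S = 5 * (-15) = -75 — holds.
2) 3W - 5Y = 3(-7) - 5(8) = -61 — holds.
3) T^2 + V^2 = 5^2 + (-15)^2 = 25 + 225 = 250 — holds.
4) V = -15 > -16, so we need W ≤ -7; W = -7 ≤ -7 — holds.
5) min(-7, -15, -15) = -15 — holds.
6) values -15, -7, 5 are pairwise distinct — holds.
7) S + T = -15 + 5 = -10; -10 ≥ -11 — holds.
8) W = -7 is odd — holds.
9) 8 / 4 = 2, so 4 divides 8 — holds.
10) S * T = -15 * 5 = -75 — holds.
11) 8 / 8 = 1, so 8 divides 8 — holds.
12) S = -15, W = -7; -15 ≤ -7 — holds.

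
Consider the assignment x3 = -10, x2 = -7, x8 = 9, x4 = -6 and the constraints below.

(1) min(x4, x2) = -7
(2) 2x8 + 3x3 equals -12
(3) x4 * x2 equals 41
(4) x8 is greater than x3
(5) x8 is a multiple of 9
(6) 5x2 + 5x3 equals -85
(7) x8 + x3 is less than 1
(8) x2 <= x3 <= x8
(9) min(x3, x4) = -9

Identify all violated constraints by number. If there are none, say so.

(1) min(-6, -7) = -7  yes
(2) 2x8 + 3x3 = 2(9) + 3(-10) = -12  yes
(3) x4 * x2 = -6 * (-7) = 42, not 41  no
(4) x8 = 9, x3 = -10; 9 > -10  yes
(5) 9 / 9 = 1, so 9 divides 9  yes
(6) 5x2 + 5x3 = 5(-7) + 5(-10) = -85  yes
(7) x8 + x3 = 9 + (-10) = -1; -1 < 1  yes
(8) values -7, -10, 9; x2 = -7 is not <= x3 = -10  no
(9) min(-10, -6) = -10, not -9  no

Constraints 3, 8, 9 do not hold.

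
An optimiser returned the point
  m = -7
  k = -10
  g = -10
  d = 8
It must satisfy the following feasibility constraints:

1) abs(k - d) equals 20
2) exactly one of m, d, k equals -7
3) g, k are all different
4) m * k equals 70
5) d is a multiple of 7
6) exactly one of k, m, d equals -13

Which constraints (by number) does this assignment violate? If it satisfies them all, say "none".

1) abs(-10 - 8) = 18, not 20 — fails.
2) m=-7, d=8, k=-10; 1 of them equals -7 — holds.
3) g = k = -10, not all different — fails.
4) m * k = -7 * (-10) = 70 — holds.
5) 8 = 7*1 + 1, so 7 does not divide 8 — fails.
6) k=-10, m=-7, d=8; 0 of them equal -13, not exactly one — fails.

The assignment fails constraints 1, 3, 5, and 6.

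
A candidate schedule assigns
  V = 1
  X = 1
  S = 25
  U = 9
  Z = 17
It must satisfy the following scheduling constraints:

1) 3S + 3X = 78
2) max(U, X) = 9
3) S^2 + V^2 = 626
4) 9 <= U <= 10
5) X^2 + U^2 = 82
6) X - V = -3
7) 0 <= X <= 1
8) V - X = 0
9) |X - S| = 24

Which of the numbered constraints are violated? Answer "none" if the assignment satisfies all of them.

1) 3S + 3X = 3(25) + 3(1) = 78 — satisfied.
2) max(9, 1) = 9 — satisfied.
3) S^2 + V^2 = 25^2 + 1^2 = 625 + 1 = 626 — satisfied.
4) U = 9 lies in [9, 10] — satisfied.
5) X^2 + U^2 = 1^2 + 9^2 = 1 + 81 = 82 — satisfied.
6) X - V = 1 - 1 = 0, not -3 — violated.
7) X = 1 lies in [0, 1] — satisfied.
8) V - X = 1 - 1 = 0 — satisfied.
9) |1 - 25| = 24 — satisfied.

No — constraint 6 is not satisfied.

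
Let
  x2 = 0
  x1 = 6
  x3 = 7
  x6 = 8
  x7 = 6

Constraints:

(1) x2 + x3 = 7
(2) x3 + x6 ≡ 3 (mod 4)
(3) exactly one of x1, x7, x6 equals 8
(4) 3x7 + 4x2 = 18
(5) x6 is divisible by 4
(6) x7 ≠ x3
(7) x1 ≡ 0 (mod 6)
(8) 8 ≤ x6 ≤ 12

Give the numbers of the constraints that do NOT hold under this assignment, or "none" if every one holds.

None — every constraint holds.

(1) x2 + x3 = 0 + 7 = 7 — satisfied.
(2) x3 + x6 = 15; 15 mod 4 = 3 — satisfied.
(3) x1=6, x7=6, x6=8; 1 of them equals 8 — satisfied.
(4) 3x7 + 4x2 = 3(6) + 4(0) = 18 — satisfied.
(5) 8 / 4 = 2, so 4 divides 8 — satisfied.
(6) x7 = 6, x3 = 7; distinct — satisfied.
(7) 6 mod 6 = 0 — satisfied.
(8) x6 = 8 lies in [8, 12] — satisfied.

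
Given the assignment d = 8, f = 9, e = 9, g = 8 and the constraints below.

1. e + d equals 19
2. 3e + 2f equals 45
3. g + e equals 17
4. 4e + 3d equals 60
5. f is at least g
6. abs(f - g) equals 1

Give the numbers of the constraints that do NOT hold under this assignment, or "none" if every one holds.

1. e + d = 9 + 8 = 17, not 19 — does not hold.
2. 3e + 2f = 3(9) + 2(9) = 45 — holds.
3. g + e = 8 + 9 = 17 — holds.
4. 4e + 3d = 4(9) + 3(8) = 60 — holds.
5. f = 9, g = 8; 9 ≥ 8 — holds.
6. abs(9 - 8) = 1 — holds.

Constraint 1 is violated.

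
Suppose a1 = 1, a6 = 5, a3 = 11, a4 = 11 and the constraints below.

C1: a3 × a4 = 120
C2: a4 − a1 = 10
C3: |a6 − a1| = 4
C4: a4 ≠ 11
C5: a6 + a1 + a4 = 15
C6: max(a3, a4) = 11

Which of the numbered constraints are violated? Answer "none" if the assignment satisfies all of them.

The assignment fails constraints 1, 4, and 5.

C1: a3 × a4 = 11 × 11 = 121, not 120  ✘
C2: a4 − a1 = 11 − 1 = 10  ✔
C3: |5 − 1| = 4  ✔
C4: a4 = 11, but 11 is required to differ  ✘
C5: a6 + a1 + a4 = 5 + 1 + 11 = 17, not 15  ✘
C6: max(11, 11) = 11  ✔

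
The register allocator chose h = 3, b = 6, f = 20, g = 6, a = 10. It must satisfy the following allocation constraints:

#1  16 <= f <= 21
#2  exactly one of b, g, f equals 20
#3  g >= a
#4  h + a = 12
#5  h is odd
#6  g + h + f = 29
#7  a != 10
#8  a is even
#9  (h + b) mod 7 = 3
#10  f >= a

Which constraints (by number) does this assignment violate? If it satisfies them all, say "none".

#1 f = 20 lies in [16, 21] — satisfied.
#2 b=6, g=6, f=20; 1 of them equals 20 — satisfied.
#3 g = 6, a = 10; 6 < 10 (want ≥) — violated.
#4 h + a = 3 + 10 = 13, not 12 — violated.
#5 h = 3 is odd — satisfied.
#6 g + h + f = 6 + 3 + 20 = 29 — satisfied.
#7 a = 10, but 10 is required to differ — violated.
#8 a = 10 is even — satisfied.
#9 h + b = 9; 9 mod 7 = 2, not 3 — violated.
#10 f = 20, a = 10; 20 ≥ 10 — satisfied.

Constraints 3, 4, 7, and 9 do not hold.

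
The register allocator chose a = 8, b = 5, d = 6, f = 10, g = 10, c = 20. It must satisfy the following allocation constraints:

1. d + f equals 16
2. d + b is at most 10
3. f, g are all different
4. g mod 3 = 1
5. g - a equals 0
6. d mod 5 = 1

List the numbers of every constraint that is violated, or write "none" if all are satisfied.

1. d + f = 6 + 10 = 16 — holds.
2. d + b = 6 + 5 = 11; 11 > 10, bound 10 not met — does not hold.
3. f = g = 10, not all different — does not hold.
4. 10 mod 3 = 1 — holds.
5. g - a = 10 - 8 = 2, not 0 — does not hold.
6. 6 mod 5 = 1 — holds.

The assignment fails constraints 2, 3, and 5.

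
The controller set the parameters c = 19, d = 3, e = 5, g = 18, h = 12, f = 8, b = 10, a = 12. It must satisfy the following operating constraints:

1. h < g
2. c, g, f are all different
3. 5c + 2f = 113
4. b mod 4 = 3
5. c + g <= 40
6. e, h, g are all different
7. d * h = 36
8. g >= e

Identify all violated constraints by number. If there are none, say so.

1. h = 12, g = 18; 12 < 18  holds
2. values 19, 18, 8 are pairwise distinct  holds
3. 5c + 2f = 5(19) + 2(8) = 111, not 113  fails
4. 10 mod 4 = 2, not 3  fails
5. c + g = 19 + 18 = 37; 37 ≤ 40  holds
6. values 5, 12, 18 are pairwise distinct  holds
7. d * h = 3 * 12 = 36  holds
8. g = 18, e = 5; 18 ≥ 5  holds

Constraints 3 and 4 are violated.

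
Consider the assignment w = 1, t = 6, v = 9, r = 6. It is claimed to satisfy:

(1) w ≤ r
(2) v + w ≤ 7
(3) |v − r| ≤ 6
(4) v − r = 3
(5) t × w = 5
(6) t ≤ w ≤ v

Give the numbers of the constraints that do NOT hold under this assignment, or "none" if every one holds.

(1) w = 1, r = 6; 1 ≤ 6  true
(2) v + w = 9 + 1 = 10; 10 > 7, bound 7 not met  false
(3) |9 − 6| = 3; 3 ≤ 6  true
(4) v − r = 9 − 6 = 3  true
(5) t × w = 6 × 1 = 6, not 5  false
(6) values 6, 1, 9; t = 6 is not ≤ w = 1  false

No — constraints 2, 5, 6 are not satisfied.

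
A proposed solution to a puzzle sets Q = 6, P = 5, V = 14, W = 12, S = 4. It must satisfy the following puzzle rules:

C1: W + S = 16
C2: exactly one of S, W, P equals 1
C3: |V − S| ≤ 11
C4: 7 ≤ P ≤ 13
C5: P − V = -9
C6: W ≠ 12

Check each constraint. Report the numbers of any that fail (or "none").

C1: W + S = 12 + 4 = 16 — satisfied.
C2: S=4, W=12, P=5; 0 of them equal 1, not exactly one — violated.
C3: |14 − 4| = 10; 10 ≤ 11 — satisfied.
C4: P = 5 is outside [7, 13] — violated.
C5: P − V = 5 − 14 = -9 — satisfied.
C6: W = 12, but 12 is required to differ — violated.

Violated: 2, 4, 6.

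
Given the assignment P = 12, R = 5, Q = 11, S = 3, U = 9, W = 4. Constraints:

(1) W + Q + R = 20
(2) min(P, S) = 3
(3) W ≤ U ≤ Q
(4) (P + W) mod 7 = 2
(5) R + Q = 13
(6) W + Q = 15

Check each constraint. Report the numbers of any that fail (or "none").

Violated: 5.

(1) W + Q + R = 4 + 11 + 5 = 20  yes
(2) min(12, 3) = 3  yes
(3) values 4 ≤ 9 ≤ 11  yes
(4) P + W = 16; 16 mod 7 = 2  yes
(5) R + Q = 5 + 11 = 16, not 13  no
(6) W + Q = 4 + 11 = 15  yes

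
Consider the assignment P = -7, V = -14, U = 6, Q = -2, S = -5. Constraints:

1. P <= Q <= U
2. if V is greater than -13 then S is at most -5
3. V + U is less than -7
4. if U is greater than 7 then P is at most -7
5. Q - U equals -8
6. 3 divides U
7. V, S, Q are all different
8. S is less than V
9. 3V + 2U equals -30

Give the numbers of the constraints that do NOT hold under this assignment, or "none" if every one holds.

1. values -7 <= -2 <= 6 — satisfied.
2. V = -14, not > -13; antecedent false, conditional vacuously true — satisfied.
3. V + U = -14 + 6 = -8; -8 < -7 — satisfied.
4. U = 6, not > 7; antecedent false, conditional vacuously true — satisfied.
5. Q - U = -2 - 6 = -8 — satisfied.
6. 6 / 3 = 2, so 3 divides 6 — satisfied.
7. values -14, -5, -2 are pairwise distinct — satisfied.
8. S = -5, V = -14; -5 ≥ -14 (want <) — violated.
9. 3V + 2U = 3(-14) + 2(6) = -30 — satisfied.

The assignment fails constraint 8.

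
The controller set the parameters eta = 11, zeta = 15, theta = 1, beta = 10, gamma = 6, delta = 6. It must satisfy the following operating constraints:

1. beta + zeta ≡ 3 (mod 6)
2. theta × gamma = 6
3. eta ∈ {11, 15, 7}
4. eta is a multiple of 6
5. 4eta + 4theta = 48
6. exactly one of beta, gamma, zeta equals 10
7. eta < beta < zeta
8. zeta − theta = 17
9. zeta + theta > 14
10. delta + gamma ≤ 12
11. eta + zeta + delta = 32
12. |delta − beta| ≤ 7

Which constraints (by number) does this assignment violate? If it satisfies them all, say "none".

1. beta + zeta = 25; 25 mod 6 = 1, not 3 — does not hold.
2. theta × gamma = 1 × 6 = 6 — holds.
3. eta = 11 is in {11, 15, 7} — holds.
4. 11 = 6×1 + 5, so 6 does not divide 11 — does not hold.
5. 4eta + 4theta = 4(11) + 4(1) = 48 — holds.
6. beta=10, gamma=6, zeta=15; 1 of them equals 10 — holds.
7. values 11, 10, 15; eta = 11 is not < beta = 10 — does not hold.
8. zeta − theta = 15 − 1 = 14, not 17 — does not hold.
9. zeta + theta = 15 + 1 = 16; 16 > 14 — holds.
10. delta + gamma = 6 + 6 = 12; 12 ≤ 12 — holds.
11. eta + zeta + delta = 11 + 15 + 6 = 32 — holds.
12. |6 − 10| = 4; 4 ≤ 7 — holds.

The assignment fails constraints 1, 4, 7, and 8.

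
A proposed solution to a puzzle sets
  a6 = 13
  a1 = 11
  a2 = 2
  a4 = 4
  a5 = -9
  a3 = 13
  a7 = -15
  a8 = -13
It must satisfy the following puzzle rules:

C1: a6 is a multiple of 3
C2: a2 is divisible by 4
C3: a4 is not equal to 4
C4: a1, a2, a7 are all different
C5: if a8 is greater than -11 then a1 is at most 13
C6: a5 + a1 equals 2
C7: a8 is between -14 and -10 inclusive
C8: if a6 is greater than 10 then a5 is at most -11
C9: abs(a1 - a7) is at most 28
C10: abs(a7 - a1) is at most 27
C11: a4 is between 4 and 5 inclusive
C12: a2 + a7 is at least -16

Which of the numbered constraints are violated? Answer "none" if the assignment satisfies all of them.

No — constraints 1, 2, 3, 8 are not satisfied.

C1: 13 = 3*4 + 1, so 3 does not divide 13 — fails.
C2: 2 = 4*0 + 2, so 4 does not divide 2 — fails.
C3: a4 = 4, but 4 is required to differ — fails.
C4: values 11, 2, -15 are pairwise distinct — holds.
C5: a8 = -13, not > -11; antecedent false, conditional vacuously true — holds.
C6: a5 + a1 = -9 + 11 = 2 — holds.
C7: a8 = -13 lies in [-14, -10] — holds.
C8: a6 = 13 > 10, so we need a5 ≤ -11; but a5 = -9 > -11 — fails.
C9: abs(11 - (-15)) = 26; 26 ≤ 28 — holds.
C10: abs(-15 - 11) = 26; 26 ≤ 27 — holds.
C11: a4 = 4 lies in [4, 5] — holds.
C12: a2 + a7 = 2 + (-15) = -13; -13 ≥ -16 — holds.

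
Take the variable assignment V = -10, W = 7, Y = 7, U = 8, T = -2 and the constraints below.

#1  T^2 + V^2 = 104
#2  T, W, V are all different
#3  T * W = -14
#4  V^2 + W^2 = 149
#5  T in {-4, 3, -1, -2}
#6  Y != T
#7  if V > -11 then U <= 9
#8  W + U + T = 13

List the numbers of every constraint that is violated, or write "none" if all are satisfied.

#1 T^2 + V^2 = (-2)^2 + (-10)^2 = 4 + 100 = 104  ✓
#2 values -2, 7, -10 are pairwise distinct  ✓
#3 T * W = -2 * 7 = -14  ✓
#4 V^2 + W^2 = (-10)^2 + 7^2 = 100 + 49 = 149  ✓
#5 T = -2 is in {-4, 3, -1, -2}  ✓
#6 Y = 7, T = -2; distinct  ✓
#7 V = -10 > -11, so we need U ≤ 9; U = 8 ≤ 9  ✓
#8 W + U + T = 7 + 8 + (-2) = 13  ✓

All constraints are satisfied.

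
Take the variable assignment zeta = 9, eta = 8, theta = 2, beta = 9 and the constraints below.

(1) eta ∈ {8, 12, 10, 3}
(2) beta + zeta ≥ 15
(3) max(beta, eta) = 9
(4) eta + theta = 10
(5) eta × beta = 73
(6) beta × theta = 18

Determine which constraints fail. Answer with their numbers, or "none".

(1) eta = 8 is in {8, 12, 10, 3}  ✔
(2) beta + zeta = 9 + 9 = 18; 18 ≥ 15  ✔
(3) max(9, 8) = 9  ✔
(4) eta + theta = 8 + 2 = 10  ✔
(5) eta × beta = 8 × 9 = 72, not 73  ✘
(6) beta × theta = 9 × 2 = 18  ✔

No — constraint 5 is not satisfied.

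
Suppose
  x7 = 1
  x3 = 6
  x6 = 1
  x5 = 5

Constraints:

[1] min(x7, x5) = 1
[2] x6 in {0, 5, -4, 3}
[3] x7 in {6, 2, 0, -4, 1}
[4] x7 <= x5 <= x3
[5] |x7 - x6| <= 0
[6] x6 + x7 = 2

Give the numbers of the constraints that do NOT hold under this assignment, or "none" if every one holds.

Constraint 2 does not hold.

[1] min(1, 5) = 1  ✔
[2] x6 = 1 is not in {0, 5, -4, 3}  ✘
[3] x7 = 1 is in {6, 2, 0, -4, 1}  ✔
[4] values 1 <= 5 <= 6  ✔
[5] |1 - 1| = 0; 0 ≤ 0  ✔
[6] x6 + x7 = 1 + 1 = 2  ✔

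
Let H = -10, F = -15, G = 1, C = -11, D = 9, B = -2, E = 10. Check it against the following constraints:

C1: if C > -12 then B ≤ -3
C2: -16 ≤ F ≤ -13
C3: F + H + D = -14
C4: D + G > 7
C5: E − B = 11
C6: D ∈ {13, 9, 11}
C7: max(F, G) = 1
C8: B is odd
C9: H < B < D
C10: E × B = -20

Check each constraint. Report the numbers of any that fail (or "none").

The assignment fails constraints 1, 3, 5, 8.

C1: C = -11 > -12, so we need B ≤ -3; but B = -2 > -3 — does not hold.
C2: F = -15 lies in [-16, -13] — holds.
C3: F + H + D = -15 + (-10) + 9 = -16, not -14 — does not hold.
C4: D + G = 9 + 1 = 10; 10 > 7 — holds.
C5: E − B = 10 − (-2) = 12, not 11 — does not hold.
C6: D = 9 is in {13, 9, 11} — holds.
C7: max(-15, 1) = 1 — holds.
C8: B = -2 is even — does not hold.
C9: values -10 < -2 < 9 — holds.
C10: E × B = 10 × (-2) = -20 — holds.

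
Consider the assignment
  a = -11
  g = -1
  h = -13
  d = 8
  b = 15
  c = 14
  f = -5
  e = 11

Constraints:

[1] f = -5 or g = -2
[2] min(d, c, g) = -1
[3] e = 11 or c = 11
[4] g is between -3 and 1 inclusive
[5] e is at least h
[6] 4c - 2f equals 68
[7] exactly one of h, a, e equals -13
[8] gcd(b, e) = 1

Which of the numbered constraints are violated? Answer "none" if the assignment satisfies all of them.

[1] f = -5 = -5 (first disjunct) — OK.
[2] min(8, 14, -1) = -1 — OK.
[3] e = 11 = 11 (first disjunct) — OK.
[4] g = -1 lies in [-3, 1] — OK.
[5] e = 11, h = -13; 11 ≥ -13 — OK.
[6] 4c - 2f = 4(14) - 2(-5) = 66, not 68 — violated.
[7] h=-13, a=-11, e=11; 1 of them equals -13 — OK.
[8] gcd(15, 11) = 1 — OK.

Constraint 6 does not hold.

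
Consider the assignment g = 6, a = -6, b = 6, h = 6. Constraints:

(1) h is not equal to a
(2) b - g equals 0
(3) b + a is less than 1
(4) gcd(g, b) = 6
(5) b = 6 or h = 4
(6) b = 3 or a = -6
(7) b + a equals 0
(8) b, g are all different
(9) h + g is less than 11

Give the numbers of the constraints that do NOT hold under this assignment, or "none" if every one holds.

No — constraints 8, 9 are not satisfied.

(1) h = 6, a = -6; distinct — holds.
(2) b - g = 6 - 6 = 0 — holds.
(3) b + a = 6 + (-6) = 0; 0 < 1 — holds.
(4) gcd(6, 6) = 6 — holds.
(5) b = 6 = 6 (first disjunct) — holds.
(6) b = 6 ≠ 3, but a = -6 = -6 (second disjunct) — holds.
(7) b + a = 6 + (-6) = 0 — holds.
(8) b = g = 6, not all different — does not hold.
(9) h + g = 6 + 6 = 12; 12 ≥ 11, bound 11 not met — does not hold.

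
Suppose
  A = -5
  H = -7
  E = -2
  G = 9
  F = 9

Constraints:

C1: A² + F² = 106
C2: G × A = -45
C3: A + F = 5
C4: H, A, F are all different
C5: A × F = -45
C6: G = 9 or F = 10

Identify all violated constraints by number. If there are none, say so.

No — constraint 3 is not satisfied.

C1: A² + F² = (-5)² + 9² = 25 + 81 = 106  ✔
C2: G × A = 9 × (-5) = -45  ✔
C3: A + F = -5 + 9 = 4, not 5  ✘
C4: values -7, -5, 9 are pairwise distinct  ✔
C5: A × F = -5 × 9 = -45  ✔
C6: G = 9 = 9 (first disjunct)  ✔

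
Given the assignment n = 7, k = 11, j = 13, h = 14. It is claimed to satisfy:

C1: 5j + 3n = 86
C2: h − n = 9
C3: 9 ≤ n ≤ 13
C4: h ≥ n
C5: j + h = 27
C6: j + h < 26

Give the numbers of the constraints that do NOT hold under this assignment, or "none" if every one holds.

C1: 5j + 3n = 5(13) + 3(7) = 86 — OK.
C2: h − n = 14 − 7 = 7, not 9 — violated.
C3: n = 7 is outside [9, 13] — violated.
C4: h = 14, n = 7; 14 ≥ 7 — OK.
C5: j + h = 13 + 14 = 27 — OK.
C6: j + h = 13 + 14 = 27; 27 ≥ 26, bound 26 not met — violated.

Constraints 2, 3, and 6 are violated.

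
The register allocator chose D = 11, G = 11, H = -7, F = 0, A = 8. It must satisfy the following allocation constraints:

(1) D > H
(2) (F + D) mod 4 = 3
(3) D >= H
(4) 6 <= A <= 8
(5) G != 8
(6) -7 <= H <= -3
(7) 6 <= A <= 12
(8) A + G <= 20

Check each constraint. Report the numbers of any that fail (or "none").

Yes — all constraints hold.

(1) D = 11, H = -7; 11 > -7  holds
(2) F + D = 11; 11 mod 4 = 3  holds
(3) D = 11, H = -7; 11 ≥ -7  holds
(4) A = 8 lies in [6, 8]  holds
(5) G = 11, and 11 ≠ 8  holds
(6) H = -7 lies in [-7, -3]  holds
(7) A = 8 lies in [6, 12]  holds
(8) A + G = 8 + 11 = 19; 19 ≤ 20  holds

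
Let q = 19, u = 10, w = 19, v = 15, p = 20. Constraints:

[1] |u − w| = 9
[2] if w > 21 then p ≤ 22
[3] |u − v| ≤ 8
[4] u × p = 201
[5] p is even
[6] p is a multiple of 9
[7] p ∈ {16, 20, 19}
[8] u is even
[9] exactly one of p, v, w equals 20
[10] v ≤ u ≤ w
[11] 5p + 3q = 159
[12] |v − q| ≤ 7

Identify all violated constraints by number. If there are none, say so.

Constraints 4, 6, 10, and 11 do not hold.

[1] |10 − 19| = 9 — OK.
[2] w = 19, not > 21; antecedent false, conditional vacuously true — OK.
[3] |10 − 15| = 5; 5 ≤ 8 — OK.
[4] u × p = 10 × 20 = 200, not 201 — violated.
[5] p = 20 is even — OK.
[6] 20 = 9×2 + 2, so 9 does not divide 20 — violated.
[7] p = 20 is in {16, 20, 19} — OK.
[8] u = 10 is even — OK.
[9] p=20, v=15, w=19; 1 of them equals 20 — OK.
[10] values 15, 10, 19; v = 15 is not ≤ u = 10 — violated.
[11] 5p + 3q = 5(20) + 3(19) = 157, not 159 — violated.
[12] |15 − 19| = 4; 4 ≤ 7 — OK.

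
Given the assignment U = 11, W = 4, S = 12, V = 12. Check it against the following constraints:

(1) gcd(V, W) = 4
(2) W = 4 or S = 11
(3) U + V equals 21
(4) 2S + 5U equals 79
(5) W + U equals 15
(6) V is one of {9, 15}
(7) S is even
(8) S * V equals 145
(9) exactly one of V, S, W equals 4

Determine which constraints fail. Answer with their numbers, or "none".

(1) gcd(12, 4) = 4 — holds.
(2) W = 4 = 4 (first disjunct) — holds.
(3) U + V = 11 + 12 = 23, not 21 — fails.
(4) 2S + 5U = 2(12) + 5(11) = 79 — holds.
(5) W + U = 4 + 11 = 15 — holds.
(6) V = 12 is not in {9, 15} — fails.
(7) S = 12 is even — holds.
(8) S * V = 12 * 12 = 144, not 145 — fails.
(9) V=12, S=12, W=4; 1 of them equals 4 — holds.

The assignment fails constraints 3, 6, and 8.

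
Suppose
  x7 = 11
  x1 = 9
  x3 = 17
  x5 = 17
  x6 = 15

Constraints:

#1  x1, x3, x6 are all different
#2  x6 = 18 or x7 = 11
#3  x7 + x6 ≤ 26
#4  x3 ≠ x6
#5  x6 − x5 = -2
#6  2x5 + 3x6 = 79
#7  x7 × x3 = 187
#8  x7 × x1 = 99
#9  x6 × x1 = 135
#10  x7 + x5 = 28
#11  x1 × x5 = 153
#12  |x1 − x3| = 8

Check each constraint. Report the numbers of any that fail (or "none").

None — every constraint holds.

#1 values 9, 17, 15 are pairwise distinct  true
#2 x6 = 15 ≠ 18, but x7 = 11 = 11 (second disjunct)  true
#3 x7 + x6 = 11 + 15 = 26; 26 ≤ 26  true
#4 x3 = 17, x6 = 15; distinct  true
#5 x6 − x5 = 15 − 17 = -2  true
#6 2x5 + 3x6 = 2(17) + 3(15) = 79  true
#7 x7 × x3 = 11 × 17 = 187  true
#8 x7 × x1 = 11 × 9 = 99  true
#9 x6 × x1 = 15 × 9 = 135  true
#10 x7 + x5 = 11 + 17 = 28  true
#11 x1 × x5 = 9 × 17 = 153  true
#12 |9 − 17| = 8  true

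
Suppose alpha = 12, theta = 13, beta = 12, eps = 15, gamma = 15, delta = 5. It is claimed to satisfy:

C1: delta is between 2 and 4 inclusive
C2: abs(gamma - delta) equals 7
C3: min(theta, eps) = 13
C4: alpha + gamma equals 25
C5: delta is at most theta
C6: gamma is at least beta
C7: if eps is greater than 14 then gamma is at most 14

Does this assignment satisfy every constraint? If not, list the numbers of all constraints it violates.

C1: delta = 5 is outside [2, 4] — does not hold.
C2: abs(15 - 5) = 10, not 7 — does not hold.
C3: min(13, 15) = 13 — holds.
C4: alpha + gamma = 12 + 15 = 27, not 25 — does not hold.
C5: delta = 5, theta = 13; 5 ≤ 13 — holds.
C6: gamma = 15, beta = 12; 15 ≥ 12 — holds.
C7: eps = 15 > 14, so we need gamma ≤ 14; but gamma = 15 > 14 — does not hold.

The assignment fails constraints 1, 2, 4, and 7.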